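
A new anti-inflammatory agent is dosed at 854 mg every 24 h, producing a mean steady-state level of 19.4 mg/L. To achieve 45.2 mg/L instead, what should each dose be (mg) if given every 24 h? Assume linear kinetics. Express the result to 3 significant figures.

With linear kinetics, Css is proportional to dose rate (D/τ) at fixed clearance.
D₂ = D₁ × (Css,target / Css,current) = 854 × 45.2/19.4 = 1990 mg

1990 mg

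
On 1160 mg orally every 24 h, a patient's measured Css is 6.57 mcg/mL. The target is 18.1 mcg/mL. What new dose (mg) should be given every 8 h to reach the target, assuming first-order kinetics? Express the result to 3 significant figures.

For first-order elimination, Css ∝ F·D/(CL·τ); F and CL are unchanged, so Css ∝ D/τ.
D₂ = D₁ × (Css,target / Css,current) × (τ₂/τ₁) = 1160 × (18.1/6.57) × (8/24) = 1065 mg

1070 mg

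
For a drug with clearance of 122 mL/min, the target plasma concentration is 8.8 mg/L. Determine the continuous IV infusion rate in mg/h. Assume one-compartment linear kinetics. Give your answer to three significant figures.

64.4 mg/h

CL = 122 mL/min × 60/1000 = 7.320 L/h
At steady state, infusion rate equals elimination rate: rate in = CL × Css.
Infusion rate = CL · Css = 7.320 L/h × 8.8 mg/L = 64.42 mg/h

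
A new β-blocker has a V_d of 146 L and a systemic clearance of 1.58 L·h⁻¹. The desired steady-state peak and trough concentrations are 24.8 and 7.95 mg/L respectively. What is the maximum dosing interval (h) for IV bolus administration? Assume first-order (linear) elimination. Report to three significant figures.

105 h

k = CL / Vd = 1.580 / 146.0 = 0.01082 h⁻¹
Between IV bolus doses, concentration decays as C = C₀·e^(−kτ), so C_peak/C_trough = e^(kτ).
τ_max = ln(C_peak/C_trough) / k = ln(24.8/7.95) / 0.01082 = 1.138 / 0.01082 = 105.2 h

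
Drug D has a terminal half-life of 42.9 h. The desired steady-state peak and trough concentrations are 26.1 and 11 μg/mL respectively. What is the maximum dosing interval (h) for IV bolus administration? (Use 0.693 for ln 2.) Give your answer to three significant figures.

k = 0.693 / t½ = 0.693 / 42.9 = 0.01615 h⁻¹
Between IV bolus doses, concentration decays as C = C₀·e^(−kτ), so C_peak/C_trough = e^(kτ).
τ_max = ln(C_peak/C_trough) / k = ln(26.1/11) / 0.01615 = 0.8640 / 0.01615 = 53.50 h

53.5 h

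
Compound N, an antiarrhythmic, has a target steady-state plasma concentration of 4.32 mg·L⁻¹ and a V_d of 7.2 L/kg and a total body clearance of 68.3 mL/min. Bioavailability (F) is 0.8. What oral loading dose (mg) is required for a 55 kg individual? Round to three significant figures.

Vd = 7.2 L/kg × 55 kg = 396.0 L
LD = Vd × C / F = 396.0 × 4.320 / 0.8 = 2138 mg

2140 mg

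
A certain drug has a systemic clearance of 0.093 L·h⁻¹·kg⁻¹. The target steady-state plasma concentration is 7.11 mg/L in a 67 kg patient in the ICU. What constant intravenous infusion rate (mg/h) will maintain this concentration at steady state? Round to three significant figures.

CL = 0.093 L·h⁻¹·kg⁻¹ × 67 kg = 6.231 L/h
R₀ = 6.231 × 7.11 = 44.30 mg/h

44.3 mg/h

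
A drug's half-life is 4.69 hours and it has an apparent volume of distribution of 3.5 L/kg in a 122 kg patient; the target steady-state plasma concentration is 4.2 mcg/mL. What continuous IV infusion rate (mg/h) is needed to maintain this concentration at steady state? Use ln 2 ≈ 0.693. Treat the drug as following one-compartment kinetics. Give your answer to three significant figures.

265 mg/h

Vd(total) = 122 kg × 3.5 L/kg = 427.0 L
k = 0.693/4.69 = 0.1478 h⁻¹, so CL = k·Vd = 0.1478 × 427.0 = 63.11 L/h
Infusion rate = CL × Css = 63.11 × 4.2 = 265.1 mg/h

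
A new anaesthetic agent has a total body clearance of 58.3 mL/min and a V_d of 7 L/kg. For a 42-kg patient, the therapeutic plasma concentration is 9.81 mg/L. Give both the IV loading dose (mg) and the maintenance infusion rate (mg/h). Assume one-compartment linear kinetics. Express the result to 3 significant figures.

(a) 2880 mg; (b) 34.3 mg/h

Vd(total) = 42 kg × 7 L/kg = 294.0 L
Loading dose = Vd × C = 294.0 × 9.81 = 2884 mg
Convert clearance: 58.3 mL/min × 60 min/h ÷ 1000 mL/L = 3.498 L/h
Infusion rate = 3.498 L/h × 9.81 mg/L = 34.32 mg/h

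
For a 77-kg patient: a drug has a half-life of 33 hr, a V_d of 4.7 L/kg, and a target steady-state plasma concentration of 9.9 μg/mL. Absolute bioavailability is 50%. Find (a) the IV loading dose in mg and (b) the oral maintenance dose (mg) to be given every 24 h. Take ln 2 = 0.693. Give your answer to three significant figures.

Vd(total) = 77 kg × 4.7 L/kg = 361.9 L
LD = Vd × C = 361.9 × 9.9 = 3583 mg
CL = 0.693 × Vd / t½ = 0.693 × 361.9 / 33 = 7.600 L/h
D = CL × Css × τ / F = 7.600 × 9.9 × 24 / 0.5 = 3612 mg

(a) 3580 mg; (b) 3610 mg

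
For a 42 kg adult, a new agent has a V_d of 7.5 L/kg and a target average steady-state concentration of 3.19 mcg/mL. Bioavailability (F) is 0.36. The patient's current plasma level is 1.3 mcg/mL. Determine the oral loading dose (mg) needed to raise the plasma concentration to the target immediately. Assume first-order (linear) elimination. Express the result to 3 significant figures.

1650 mg

Vd(total) = 42 kg × 7.5 L/kg = 315.0 L
Concentration deficit ΔC = 3.19 − 1.3 = 1.890 mg/L
LD = Vd × ΔC / F = 315.0 × 1.890 / 0.36 = 1654 mg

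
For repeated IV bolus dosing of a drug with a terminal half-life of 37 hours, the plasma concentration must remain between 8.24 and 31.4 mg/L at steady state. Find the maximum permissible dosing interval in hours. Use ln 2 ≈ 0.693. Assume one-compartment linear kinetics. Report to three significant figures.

k = 0.693 / t½ = 0.693 / 37 = 0.01873 h⁻¹
Between IV bolus doses, concentration decays as C = C₀·e^(−kτ), so C_peak/C_trough = e^(kτ).
τ_max = ln(C_peak/C_trough) / k = ln(31.4/8.24) / 0.01873 = 1.338 / 0.01873 = 71.44 h

71.4 h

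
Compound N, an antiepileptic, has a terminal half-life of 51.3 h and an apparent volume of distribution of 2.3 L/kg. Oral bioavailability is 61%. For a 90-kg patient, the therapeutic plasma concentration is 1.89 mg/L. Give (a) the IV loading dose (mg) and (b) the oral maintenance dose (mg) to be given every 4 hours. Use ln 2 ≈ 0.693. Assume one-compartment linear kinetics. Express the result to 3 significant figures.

Vd = 2.3 L/kg × 90 kg = 207.0 L
LD = Vd × C = 207.0 × 1.89 = 391.2 mg
CL = 0.693 × Vd / t½ = 0.693 × 207.0 / 51.3 = 2.796 L/h
D = CL × Css × τ / F = 2.796 × 1.89 × 4 / 0.61 = 34.65 mg

(a) 391 mg; (b) 34.7 mg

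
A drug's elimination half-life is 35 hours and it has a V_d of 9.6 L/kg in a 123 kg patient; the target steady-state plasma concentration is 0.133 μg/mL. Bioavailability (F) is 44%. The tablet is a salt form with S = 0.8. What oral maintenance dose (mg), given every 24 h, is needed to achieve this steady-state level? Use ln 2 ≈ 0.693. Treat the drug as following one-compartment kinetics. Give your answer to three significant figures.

Vd = 9.6 L/kg × 123 kg = 1181 L
CL = 0.693 × Vd / t½ = 0.693 × 1181 / 35 = 23.38 L/h
D = CL × Css × τ / F / S = 23.38 × 0.133 × 24 / 0.44 / 0.8 = 212.0 mg

212 mg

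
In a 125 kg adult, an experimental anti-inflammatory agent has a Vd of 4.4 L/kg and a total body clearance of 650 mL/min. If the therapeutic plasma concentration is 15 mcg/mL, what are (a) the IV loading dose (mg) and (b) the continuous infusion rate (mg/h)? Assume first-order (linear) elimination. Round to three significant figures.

(a) 8250 mg; (b) 585 mg/h

Vd = 4.4 L/kg × 125 kg = 550.0 L
Loading: fill Vd to C_target → 550.0 L × 15 mg/L = 8250 mg
CL = 650 mL/min × 60/1000 = 39.00 L/h
Infusion rate = 39.00 L/h × 15 mg/L = 585.0 mg/h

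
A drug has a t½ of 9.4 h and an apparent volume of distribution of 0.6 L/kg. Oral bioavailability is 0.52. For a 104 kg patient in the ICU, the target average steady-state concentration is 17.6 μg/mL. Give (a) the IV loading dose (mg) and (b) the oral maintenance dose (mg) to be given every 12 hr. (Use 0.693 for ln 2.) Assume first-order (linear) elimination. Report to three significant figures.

Vd(total) = 104 kg × 0.6 L/kg = 62.40 L
LD = Vd × C = 62.40 × 17.6 = 1098 mg
CL = 0.693 × Vd / t½ = 0.693 × 62.40 / 9.4 = 4.600 L/h
D = CL × Css × τ / F = 4.600 × 17.6 × 12 / 0.52 = 1868 mg

(a) 1100 mg; (b) 1870 mg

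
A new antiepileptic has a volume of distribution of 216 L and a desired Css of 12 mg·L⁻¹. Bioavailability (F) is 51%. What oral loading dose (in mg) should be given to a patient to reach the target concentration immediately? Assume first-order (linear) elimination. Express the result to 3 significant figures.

5080 mg

The loading dose fills Vd to the target concentration.
LD = Vd × C / F = 216.0 × 12.00 / 0.51 = 5082 mg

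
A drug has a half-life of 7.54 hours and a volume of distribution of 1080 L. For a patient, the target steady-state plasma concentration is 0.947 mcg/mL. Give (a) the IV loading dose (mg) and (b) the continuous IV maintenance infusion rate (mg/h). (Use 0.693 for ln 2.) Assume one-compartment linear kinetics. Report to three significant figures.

LD = Vd × C = 1080 × 0.947 = 1023 mg
CL = 0.693 × Vd / t½ = 0.693 × 1080 / 7.54 = 99.26 L/h
Infusion rate = CL × Css = 99.26 × 0.947 = 94.00 mg/h

(a) 1020 mg; (b) 94.0 mg/h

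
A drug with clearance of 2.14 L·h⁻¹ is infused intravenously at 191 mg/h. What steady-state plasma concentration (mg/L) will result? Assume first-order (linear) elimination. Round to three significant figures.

89.3 mg/L

Css = rate / CL = 191 / 2.140 = 89.25 mg/L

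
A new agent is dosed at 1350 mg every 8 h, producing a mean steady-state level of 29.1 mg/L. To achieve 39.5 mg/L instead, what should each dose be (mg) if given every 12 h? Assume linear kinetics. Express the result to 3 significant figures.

For first-order elimination, Css ∝ F·D/(CL·τ); F and CL are unchanged, so Css ∝ D/τ.
D₂ = D₁ × (Css,target / Css,current) × (τ₂/τ₁) = 1350 × (39.5/29.1) × (12/8) = 2749 mg

2750 mg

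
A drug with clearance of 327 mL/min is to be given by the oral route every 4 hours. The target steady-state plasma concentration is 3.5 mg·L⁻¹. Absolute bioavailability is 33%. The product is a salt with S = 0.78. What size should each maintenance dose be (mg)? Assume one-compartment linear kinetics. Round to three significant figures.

1070 mg

CL = 327 mL/min × 60/1000 = 19.62 L/h
D = CL × Css × τ / F / S = 19.62 × 3.5 × 4 / 0.33 / 0.78 = 1067 mg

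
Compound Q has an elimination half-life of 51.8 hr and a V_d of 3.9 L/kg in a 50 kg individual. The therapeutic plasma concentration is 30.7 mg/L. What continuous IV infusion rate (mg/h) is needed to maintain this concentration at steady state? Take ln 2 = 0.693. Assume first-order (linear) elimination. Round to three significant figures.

80.1 mg/h

Total Vd = 3.9 × 50 = 195.0 L
CL = ln 2 · Vd / t½ = 0.693 × 195.0 / 51.8 = 2.609 L/h
Infusion rate = CL × Css = 2.609 × 30.7 = 80.10 mg/h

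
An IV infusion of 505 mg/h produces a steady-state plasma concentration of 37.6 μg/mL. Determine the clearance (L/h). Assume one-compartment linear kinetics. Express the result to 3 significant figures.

At steady state, infusion rate = CL × Css, so CL = rate / Css.
CL = 505 / 37.6 = 13.43 L/h

13.4 L/h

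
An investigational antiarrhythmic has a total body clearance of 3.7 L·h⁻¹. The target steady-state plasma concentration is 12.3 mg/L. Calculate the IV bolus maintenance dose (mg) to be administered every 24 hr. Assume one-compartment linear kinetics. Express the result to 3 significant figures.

D = CL × Css × τ = 3.700 × 12.3 × 24 = 1092 mg

1090 mg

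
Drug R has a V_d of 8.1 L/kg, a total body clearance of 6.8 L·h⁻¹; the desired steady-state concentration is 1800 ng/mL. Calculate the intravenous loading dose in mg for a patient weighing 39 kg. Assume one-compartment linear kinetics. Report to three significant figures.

Total Vd = 8.1 × 39 = 315.9 L
C = 1800 ng/mL = 1.800 mg/L
LD = Vd × C = 315.9 × 1.800 = 568.6 mg

569 mg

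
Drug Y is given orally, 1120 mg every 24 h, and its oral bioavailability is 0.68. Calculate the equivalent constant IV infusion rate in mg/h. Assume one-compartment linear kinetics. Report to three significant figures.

Equivalent systemic input: infusion rate = F·D/τ.
Rate = 0.68 × 1120 / 24 = 31.73 mg/h

31.7 mg/h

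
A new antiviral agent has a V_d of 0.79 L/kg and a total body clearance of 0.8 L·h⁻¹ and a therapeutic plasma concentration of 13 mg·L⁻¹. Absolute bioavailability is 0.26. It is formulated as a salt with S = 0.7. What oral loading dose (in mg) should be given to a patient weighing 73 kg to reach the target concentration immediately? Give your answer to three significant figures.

Total Vd = 0.79 × 73 = 57.67 L
LD = Vd × C / F / S = 57.67 × 13.00 / 0.26 / 0.7 = 4119 mg

4120 mg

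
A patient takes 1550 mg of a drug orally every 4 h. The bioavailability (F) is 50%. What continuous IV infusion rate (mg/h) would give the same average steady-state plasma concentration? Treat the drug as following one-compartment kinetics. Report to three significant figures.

Equivalent systemic input: infusion rate = F·D/τ.
Rate = 0.5 × 1550 / 4 = 193.8 mg/h

194 mg/h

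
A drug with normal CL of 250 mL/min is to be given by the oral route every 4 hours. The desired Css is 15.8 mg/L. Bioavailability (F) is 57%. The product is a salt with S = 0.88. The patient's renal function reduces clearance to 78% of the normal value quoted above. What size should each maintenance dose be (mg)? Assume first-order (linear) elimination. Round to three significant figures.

1470 mg

CL = 250 mL/min = 250 × 0.06 = 15.00 L/h
Patient clearance = 0.78 × 15.00 = 11.70 L/h
D = CL × Css × τ / F / S = 11.70 × 15.8 × 4 / 0.57 / 0.88 = 1474 mg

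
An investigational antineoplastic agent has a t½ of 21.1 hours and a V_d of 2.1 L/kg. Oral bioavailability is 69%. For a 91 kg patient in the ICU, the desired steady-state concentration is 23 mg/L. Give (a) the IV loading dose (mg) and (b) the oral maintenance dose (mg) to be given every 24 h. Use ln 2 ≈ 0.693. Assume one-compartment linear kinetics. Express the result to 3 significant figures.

(a) 4400 mg; (b) 5020 mg

Vd(total) = 91 kg × 2.1 L/kg = 191.1 L
LD = Vd × C = 191.1 × 23 = 4395 mg
CL = 0.693 × Vd / t½ = 0.693 × 191.1 / 21.1 = 6.276 L/h
D = CL × Css × τ / F = 6.276 × 23 × 24 / 0.69 = 5021 mg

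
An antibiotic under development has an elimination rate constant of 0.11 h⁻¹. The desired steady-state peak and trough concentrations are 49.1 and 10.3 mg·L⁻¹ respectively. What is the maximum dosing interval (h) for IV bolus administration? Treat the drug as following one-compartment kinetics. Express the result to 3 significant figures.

Between IV bolus doses, concentration decays as C = C₀·e^(−kτ), so C_peak/C_trough = e^(kτ).
τ_max = ln(C_peak/C_trough) / k = ln(49.1/10.3) / 0.1100 = 1.562 / 0.1100 = 14.20 h

14.2 h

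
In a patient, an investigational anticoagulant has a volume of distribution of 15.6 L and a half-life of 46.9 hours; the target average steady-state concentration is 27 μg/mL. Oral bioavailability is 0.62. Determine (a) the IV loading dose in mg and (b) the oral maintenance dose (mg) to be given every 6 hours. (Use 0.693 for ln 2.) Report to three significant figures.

LD = Vd × C = 15.60 × 27 = 421.2 mg
CL = 0.693 × Vd / t½ = 0.693 × 15.60 / 46.9 = 0.2305 L/h
D = CL × Css × τ / F = 0.2305 × 27 × 6 / 0.62 = 60.23 mg

(a) 421 mg; (b) 60.2 mg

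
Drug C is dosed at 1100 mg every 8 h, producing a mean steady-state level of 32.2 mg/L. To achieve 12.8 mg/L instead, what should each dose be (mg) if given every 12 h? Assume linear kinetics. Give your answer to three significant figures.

For first-order elimination, Css ∝ F·D/(CL·τ); F and CL are unchanged, so Css ∝ D/τ.
D₂ = D₁ × (Css,target / Css,current) × (τ₂/τ₁) = 1100 × (12.8/32.2) × (12/8) = 655.9 mg

656 mg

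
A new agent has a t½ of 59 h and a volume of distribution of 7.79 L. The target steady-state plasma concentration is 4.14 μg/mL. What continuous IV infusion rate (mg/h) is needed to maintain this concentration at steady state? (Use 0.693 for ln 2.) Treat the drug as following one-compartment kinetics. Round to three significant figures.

0.379 mg/h

CL = ln 2 · Vd / t½ = 0.693 × 7.790 / 59 = 0.09150 L/h
Infusion rate = CL × Css = 0.09150 × 4.14 = 0.3788 mg/h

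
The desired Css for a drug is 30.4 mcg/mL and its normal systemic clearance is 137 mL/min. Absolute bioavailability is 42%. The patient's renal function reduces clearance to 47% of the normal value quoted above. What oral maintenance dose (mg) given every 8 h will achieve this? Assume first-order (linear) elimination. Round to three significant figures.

CL = 137 mL/min × 60/1000 = 8.220 L/h
Patient clearance = 0.47 × 8.220 = 3.863 L/h
D = CL × Css × τ / F = 3.863 × 30.4 × 8 / 0.42 = 2237 mg

2240 mg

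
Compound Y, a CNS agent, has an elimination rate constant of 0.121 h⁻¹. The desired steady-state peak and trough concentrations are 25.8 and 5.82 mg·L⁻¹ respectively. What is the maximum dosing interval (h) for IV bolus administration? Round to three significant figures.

12.3 h

Between IV bolus doses, concentration decays as C = C₀·e^(−kτ), so C_peak/C_trough = e^(kτ).
τ_max = ln(C_peak/C_trough) / k = ln(25.8/5.82) / 0.1210 = 1.489 / 0.1210 = 12.31 h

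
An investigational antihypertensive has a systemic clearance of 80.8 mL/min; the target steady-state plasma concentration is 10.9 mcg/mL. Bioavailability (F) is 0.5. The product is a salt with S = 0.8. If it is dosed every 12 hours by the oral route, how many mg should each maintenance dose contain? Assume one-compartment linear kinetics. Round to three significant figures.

1590 mg

CL = 80.8 mL/min × 60/1000 = 4.848 L/h
At steady state, dose per interval replaces the amount cleared in that interval: F·S·D/τ = CL·Css.
D = CL × Css × τ / F / S = 4.848 × 10.9 × 12 / 0.5 / 0.8 = 1585 mg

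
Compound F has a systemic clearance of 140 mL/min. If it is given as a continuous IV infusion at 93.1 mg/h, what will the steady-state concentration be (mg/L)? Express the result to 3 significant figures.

11.1 mg/L

CL = 140 mL/min = 140 × 0.06 = 8.400 L/h
Css = rate / CL = 93.1 / 8.400 = 11.08 mg/L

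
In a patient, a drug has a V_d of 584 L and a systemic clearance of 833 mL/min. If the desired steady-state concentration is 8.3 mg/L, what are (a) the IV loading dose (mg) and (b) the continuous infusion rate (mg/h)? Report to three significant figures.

(a) 4850 mg; (b) 415 mg/h

Loading dose = Vd × C = 584.0 × 8.3 = 4847 mg
CL = 833 mL/min = 833 × 0.06 = 49.98 L/h
Maintenance infusion rate = CL × Css = 49.98 × 8.3 = 414.8 mg/h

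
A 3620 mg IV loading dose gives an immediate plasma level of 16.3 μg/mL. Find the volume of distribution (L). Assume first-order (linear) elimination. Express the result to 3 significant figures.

Immediately after an IV bolus, C₀ = Dose / Vd, so Vd = Dose / C₀.
Vd = 3620 / 16.3 = 222.1 L

222 L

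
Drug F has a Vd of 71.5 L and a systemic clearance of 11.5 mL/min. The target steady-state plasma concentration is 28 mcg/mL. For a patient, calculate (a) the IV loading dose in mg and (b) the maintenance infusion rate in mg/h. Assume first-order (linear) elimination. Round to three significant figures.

(a) 2000 mg; (b) 19.3 mg/h

Loading: fill Vd to C_target → 71.50 L × 28 mg/L = 2002 mg
Convert clearance: 11.5 mL/min × 60 min/h ÷ 1000 mL/L = 0.6900 L/h
Infusion rate = 0.6900 L/h × 28 mg/L = 19.32 mg/h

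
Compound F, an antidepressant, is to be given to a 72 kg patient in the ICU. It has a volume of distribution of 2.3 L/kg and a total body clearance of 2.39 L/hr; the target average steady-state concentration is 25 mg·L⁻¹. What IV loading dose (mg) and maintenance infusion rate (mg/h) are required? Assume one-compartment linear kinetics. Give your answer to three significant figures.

(a) 4140 mg; (b) 59.8 mg/h

Total Vd = 2.3 × 72 = 165.6 L
Loading dose = Vd × C = 165.6 × 25 = 4140 mg
Maintenance infusion rate = CL × Css = 2.390 × 25 = 59.75 mg/h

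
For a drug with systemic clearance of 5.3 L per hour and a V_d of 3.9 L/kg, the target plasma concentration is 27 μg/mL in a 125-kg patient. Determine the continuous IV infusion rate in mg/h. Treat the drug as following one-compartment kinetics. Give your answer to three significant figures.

R₀ = 5.300 × 27 = 143.1 mg/h

143 mg/h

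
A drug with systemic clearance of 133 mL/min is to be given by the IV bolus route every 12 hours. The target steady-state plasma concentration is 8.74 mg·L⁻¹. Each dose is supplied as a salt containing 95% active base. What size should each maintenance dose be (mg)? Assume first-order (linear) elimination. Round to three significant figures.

Convert clearance: 133 mL/min × 60 min/h ÷ 1000 mL/L = 7.980 L/h
D = CL × Css × τ / S = 7.980 × 8.74 × 12 / 0.95 = 881.0 mg

881 mg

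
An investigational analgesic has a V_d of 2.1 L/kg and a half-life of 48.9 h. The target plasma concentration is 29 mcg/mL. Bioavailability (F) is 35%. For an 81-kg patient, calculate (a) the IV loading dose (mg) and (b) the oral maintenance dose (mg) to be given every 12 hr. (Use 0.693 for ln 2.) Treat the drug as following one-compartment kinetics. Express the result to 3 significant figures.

Vd = 2.1 L/kg × 81 kg = 170.1 L
LD = Vd × C = 170.1 × 29 = 4933 mg
CL = 0.693 × Vd / t½ = 0.693 × 170.1 / 48.9 = 2.411 L/h
D = CL × Css × τ / F = 2.411 × 29 × 12 / 0.35 = 2397 mg

(a) 4930 mg; (b) 2400 mg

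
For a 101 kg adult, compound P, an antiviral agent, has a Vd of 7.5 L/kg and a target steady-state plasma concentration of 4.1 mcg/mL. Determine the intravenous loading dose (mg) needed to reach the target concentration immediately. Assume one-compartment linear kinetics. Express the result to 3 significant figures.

Vd(total) = 101 kg × 7.5 L/kg = 757.5 L
The loading dose fills Vd to the target concentration.
LD = Vd × C = 757.5 × 4.100 = 3106 mg

3110 mg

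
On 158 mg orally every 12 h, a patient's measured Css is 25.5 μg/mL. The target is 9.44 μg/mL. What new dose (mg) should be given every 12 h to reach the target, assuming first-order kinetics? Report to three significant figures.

For first-order elimination, Css ∝ F·D/(CL·τ); F and CL are unchanged, so Css ∝ D/τ.
D₂ = D₁ × (Css,target / Css,current) = 158 × 9.44/25.5 = 58.49 mg

58.5 mg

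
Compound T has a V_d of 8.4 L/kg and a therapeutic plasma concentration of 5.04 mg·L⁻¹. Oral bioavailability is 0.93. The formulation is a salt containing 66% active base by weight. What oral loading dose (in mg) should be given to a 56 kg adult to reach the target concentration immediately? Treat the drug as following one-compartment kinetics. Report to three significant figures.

3860 mg

Vd = 8.4 L/kg × 56 kg = 470.4 L
LD = Vd × C / F / S = 470.4 × 5.040 / 0.93 / 0.66 = 3863 mg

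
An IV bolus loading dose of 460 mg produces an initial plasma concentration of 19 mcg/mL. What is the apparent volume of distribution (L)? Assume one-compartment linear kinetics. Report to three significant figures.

Immediately after an IV bolus, C₀ = Dose / Vd, so Vd = Dose / C₀.
Vd = 460 / 19 = 24.21 L

24.2 L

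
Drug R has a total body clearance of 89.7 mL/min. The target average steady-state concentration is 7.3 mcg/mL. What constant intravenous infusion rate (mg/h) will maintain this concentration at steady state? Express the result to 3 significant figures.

39.3 mg/h

CL = 89.7 mL/min = 89.7 × 0.06 = 5.382 L/h
R₀ = 5.382 × 7.3 = 39.29 mg/h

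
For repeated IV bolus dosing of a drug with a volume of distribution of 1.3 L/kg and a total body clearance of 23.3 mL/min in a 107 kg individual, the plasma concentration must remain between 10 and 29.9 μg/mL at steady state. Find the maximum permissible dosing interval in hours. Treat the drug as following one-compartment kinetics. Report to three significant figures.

109 h

Vd(total) = 107 kg × 1.3 L/kg = 139.1 L
Convert clearance: 23.3 mL/min × 60 min/h ÷ 1000 mL/L = 1.398 L/h
k = CL / Vd = 1.398 / 139.1 = 0.01005 h⁻¹
Between IV bolus doses, concentration decays as C = C₀·e^(−kτ), so C_peak/C_trough = e^(kτ).
τ_max = ln(C_peak/C_trough) / k = ln(29.9/10) / 0.01005 = 1.095 / 0.01005 = 109.0 h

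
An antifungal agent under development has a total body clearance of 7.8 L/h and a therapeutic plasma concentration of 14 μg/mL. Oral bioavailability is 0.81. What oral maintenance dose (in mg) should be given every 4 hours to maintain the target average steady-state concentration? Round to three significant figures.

At steady state, dose per interval replaces the amount cleared in that interval: F·D/τ = CL·Css.
D = CL × Css × τ / F = 7.800 × 14 × 4 / 0.81 = 539.3 mg

539 mg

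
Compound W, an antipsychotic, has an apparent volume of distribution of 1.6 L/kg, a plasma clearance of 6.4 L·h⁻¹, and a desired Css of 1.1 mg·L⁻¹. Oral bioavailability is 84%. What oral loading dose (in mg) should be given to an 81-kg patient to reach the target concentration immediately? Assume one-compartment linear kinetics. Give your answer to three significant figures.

170 mg

Vd = 1.6 L/kg × 81 kg = 129.6 L
LD = Vd × C / F = 129.6 × 1.100 / 0.84 = 169.7 mg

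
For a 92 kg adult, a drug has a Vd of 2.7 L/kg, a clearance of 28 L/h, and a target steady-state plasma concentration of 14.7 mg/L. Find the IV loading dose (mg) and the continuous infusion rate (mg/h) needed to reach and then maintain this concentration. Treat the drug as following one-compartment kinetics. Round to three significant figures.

Vd = 2.7 L/kg × 92 kg = 248.4 L
LD = Vd · C_target = 248.4 × 14.7 = 3651 mg
Maintenance: replace elimination → rate = CL × Css = 28.00 × 14.7 = 411.6 mg/h

(a) 3650 mg; (b) 412 mg/h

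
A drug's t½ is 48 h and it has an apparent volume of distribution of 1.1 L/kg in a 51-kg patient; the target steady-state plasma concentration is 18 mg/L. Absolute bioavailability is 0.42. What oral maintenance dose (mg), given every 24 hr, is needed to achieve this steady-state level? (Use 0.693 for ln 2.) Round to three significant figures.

Total Vd = 1.1 × 51 = 56.10 L
CL = 0.693 × Vd / t½ = 0.693 × 56.10 / 48 = 0.8099 L/h
D = CL × Css × τ / F = 0.8099 × 18 × 24 / 0.42 = 833.0 mg

833 mg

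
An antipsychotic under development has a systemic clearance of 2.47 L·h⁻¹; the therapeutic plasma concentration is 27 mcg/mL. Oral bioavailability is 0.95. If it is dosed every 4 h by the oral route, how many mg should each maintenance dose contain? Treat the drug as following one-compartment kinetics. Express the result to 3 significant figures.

At steady state, dose per interval replaces the amount cleared in that interval: F·D/τ = CL·Css.
D = CL × Css × τ / F = 2.470 × 27 × 4 / 0.95 = 280.8 mg

281 mg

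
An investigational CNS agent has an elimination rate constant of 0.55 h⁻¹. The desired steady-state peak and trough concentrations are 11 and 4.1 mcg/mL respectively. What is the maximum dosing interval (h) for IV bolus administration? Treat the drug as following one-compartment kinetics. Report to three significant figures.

Between IV bolus doses, concentration decays as C = C₀·e^(−kτ), so C_peak/C_trough = e^(kτ).
τ_max = ln(C_peak/C_trough) / k = ln(11/4.1) / 0.5500 = 0.9869 / 0.5500 = 1.794 h

1.79 h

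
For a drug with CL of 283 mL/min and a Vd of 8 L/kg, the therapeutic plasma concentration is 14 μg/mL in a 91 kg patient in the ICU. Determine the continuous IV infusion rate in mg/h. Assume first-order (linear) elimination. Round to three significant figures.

238 mg/h

CL = 283 mL/min = 283 × 0.06 = 16.98 L/h
At steady state, infusion rate equals elimination rate: rate in = CL × Css.
Infusion rate = CL · Css = 16.98 L/h × 14 mg/L = 237.7 mg/h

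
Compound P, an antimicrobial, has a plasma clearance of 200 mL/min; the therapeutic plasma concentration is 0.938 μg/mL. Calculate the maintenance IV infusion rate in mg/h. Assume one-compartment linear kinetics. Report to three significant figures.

11.3 mg/h

CL = 200 mL/min × 60/1000 = 12.00 L/h
R₀ = 12.00 × 0.938 = 11.26 mg/h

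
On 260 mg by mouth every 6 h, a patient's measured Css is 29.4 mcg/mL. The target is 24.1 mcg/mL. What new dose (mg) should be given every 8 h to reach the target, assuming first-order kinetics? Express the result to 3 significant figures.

With linear kinetics, Css is proportional to dose rate (D/τ) at fixed clearance.
D₂ = D₁ × (Css,target / Css,current) × (τ₂/τ₁) = 260 × (24.1/29.4) × (8/6) = 284.2 mg

284 mg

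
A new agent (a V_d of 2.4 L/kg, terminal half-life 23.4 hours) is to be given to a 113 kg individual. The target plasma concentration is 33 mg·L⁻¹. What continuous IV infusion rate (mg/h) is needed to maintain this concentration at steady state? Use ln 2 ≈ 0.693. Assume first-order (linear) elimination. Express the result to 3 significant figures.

Vd(total) = 113 kg × 2.4 L/kg = 271.2 L
CL = ln 2 · Vd / t½ = 0.693 × 271.2 / 23.4 = 8.032 L/h
Infusion rate = CL × Css = 8.032 × 33 = 265.1 mg/h

265 mg/h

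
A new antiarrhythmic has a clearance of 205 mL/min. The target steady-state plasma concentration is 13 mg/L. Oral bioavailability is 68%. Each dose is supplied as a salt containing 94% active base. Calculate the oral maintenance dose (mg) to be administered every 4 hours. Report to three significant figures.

Convert clearance: 205 mL/min × 60 min/h ÷ 1000 mL/L = 12.30 L/h
At steady state, dose per interval replaces the amount cleared in that interval: F·S·D/τ = CL·Css.
D = CL × Css × τ / F / S = 12.30 × 13 × 4 / 0.68 / 0.94 = 1001 mg

1000 mg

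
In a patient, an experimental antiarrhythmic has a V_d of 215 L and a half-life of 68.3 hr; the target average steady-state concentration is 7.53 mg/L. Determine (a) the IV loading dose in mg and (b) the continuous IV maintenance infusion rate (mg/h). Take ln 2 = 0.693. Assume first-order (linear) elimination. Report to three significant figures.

LD = Vd × C = 215.0 × 7.53 = 1619 mg
CL = 0.693 × Vd / t½ = 0.693 × 215.0 / 68.3 = 2.181 L/h
Infusion rate = CL × Css = 2.181 × 7.53 = 16.42 mg/h

(a) 1620 mg; (b) 16.4 mg/h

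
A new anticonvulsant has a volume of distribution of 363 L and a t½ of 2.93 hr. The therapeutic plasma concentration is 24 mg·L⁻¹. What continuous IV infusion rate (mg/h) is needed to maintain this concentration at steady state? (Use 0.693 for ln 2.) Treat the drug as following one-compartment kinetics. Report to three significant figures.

CL = 0.693 × Vd / t½ = 0.693 × 363.0 / 2.93 = 85.86 L/h
Infusion rate = CL × Css = 85.86 × 24 = 2061 mg/h

2060 mg/h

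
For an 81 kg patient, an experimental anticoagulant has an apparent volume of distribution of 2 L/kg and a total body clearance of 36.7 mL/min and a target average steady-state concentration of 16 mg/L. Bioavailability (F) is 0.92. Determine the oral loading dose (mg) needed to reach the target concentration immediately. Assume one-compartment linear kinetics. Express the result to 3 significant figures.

2820 mg

Total Vd = 2 × 81 = 162.0 L
LD = Vd × C / F = 162.0 × 16.00 / 0.92 = 2817 mg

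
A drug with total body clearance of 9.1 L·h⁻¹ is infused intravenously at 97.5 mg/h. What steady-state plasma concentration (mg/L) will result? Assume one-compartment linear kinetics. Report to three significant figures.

10.7 mg/L

Css = rate / CL = 97.5 / 9.100 = 10.71 mg/L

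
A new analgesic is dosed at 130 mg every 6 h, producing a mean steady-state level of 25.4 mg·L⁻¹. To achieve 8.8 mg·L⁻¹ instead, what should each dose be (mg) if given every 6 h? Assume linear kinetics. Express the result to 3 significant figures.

With linear kinetics, Css is proportional to dose rate (D/τ) at fixed clearance.
D₂ = D₁ × (Css,target / Css,current) = 130 × 8.8/25.4 = 45.04 mg

45.0 mg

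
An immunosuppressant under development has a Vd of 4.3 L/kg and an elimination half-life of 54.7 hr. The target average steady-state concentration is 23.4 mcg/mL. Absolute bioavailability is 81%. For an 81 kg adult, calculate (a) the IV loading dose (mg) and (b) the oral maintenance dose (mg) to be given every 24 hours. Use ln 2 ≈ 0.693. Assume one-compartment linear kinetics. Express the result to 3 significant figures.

Vd(total) = 81 kg × 4.3 L/kg = 348.3 L
LD = Vd × C = 348.3 × 23.4 = 8150 mg
CL = 0.693 × Vd / t½ = 0.693 × 348.3 / 54.7 = 4.413 L/h
D = CL × Css × τ / F = 4.413 × 23.4 × 24 / 0.81 = 3060 mg

(a) 8150 mg; (b) 3060 mg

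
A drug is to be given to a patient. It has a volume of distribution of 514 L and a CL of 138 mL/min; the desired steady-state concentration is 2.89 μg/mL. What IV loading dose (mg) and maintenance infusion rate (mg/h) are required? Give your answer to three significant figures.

(a) 1490 mg; (b) 23.9 mg/h

LD = Vd · C_target = 514.0 × 2.89 = 1485 mg
Convert clearance: 138 mL/min × 60 min/h ÷ 1000 mL/L = 8.280 L/h
Maintenance infusion rate = CL × Css = 8.280 × 2.89 = 23.93 mg/h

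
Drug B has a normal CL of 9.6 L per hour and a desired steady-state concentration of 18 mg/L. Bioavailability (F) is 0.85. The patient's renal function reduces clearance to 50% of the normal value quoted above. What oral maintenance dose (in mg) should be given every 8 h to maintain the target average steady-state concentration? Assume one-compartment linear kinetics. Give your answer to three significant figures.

Patient clearance = 0.5 × 9.600 = 4.800 L/h
D = CL × Css × τ / F = 4.800 × 18 × 8 / 0.85 = 813.2 mg

813 mg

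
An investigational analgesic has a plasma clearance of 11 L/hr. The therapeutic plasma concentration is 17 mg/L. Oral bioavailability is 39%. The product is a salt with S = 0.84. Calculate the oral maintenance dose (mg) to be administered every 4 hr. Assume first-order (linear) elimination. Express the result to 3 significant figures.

2280 mg

D = CL × Css × τ / F / S = 11.00 × 17 × 4 / 0.39 / 0.84 = 2283 mg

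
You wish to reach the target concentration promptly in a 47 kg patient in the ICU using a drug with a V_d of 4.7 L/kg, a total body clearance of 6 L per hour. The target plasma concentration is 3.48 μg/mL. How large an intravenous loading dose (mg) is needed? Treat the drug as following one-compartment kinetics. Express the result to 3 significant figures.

Vd = 4.7 L/kg × 47 kg = 220.9 L
LD = Vd × C = 220.9 × 3.480 = 768.7 mg

769 mg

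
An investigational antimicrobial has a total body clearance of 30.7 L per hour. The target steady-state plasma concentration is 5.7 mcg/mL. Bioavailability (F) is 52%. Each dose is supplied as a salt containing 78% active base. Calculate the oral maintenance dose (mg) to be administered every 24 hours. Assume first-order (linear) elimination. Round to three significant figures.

10400 mg

D = CL × Css × τ / F / S = 30.70 × 5.7 × 24 / 0.52 / 0.78 = 10350 mg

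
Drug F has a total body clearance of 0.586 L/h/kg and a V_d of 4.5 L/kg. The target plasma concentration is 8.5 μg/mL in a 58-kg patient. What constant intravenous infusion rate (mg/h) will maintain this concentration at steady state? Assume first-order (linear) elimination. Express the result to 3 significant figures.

CL = 0.586 L/h/kg × 58 kg = 33.99 L/h
Rate = CL × Css = 33.99 × 8.5 = 288.9 mg/h

289 mg/h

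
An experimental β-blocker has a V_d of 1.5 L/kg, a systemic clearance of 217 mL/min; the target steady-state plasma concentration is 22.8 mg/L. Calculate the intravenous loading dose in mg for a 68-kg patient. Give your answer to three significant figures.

2330 mg

Vd(total) = 68 kg × 1.5 L/kg = 102.0 L
LD is governed by Vd — clearance does not enter the loading-dose calculation.
LD = Vd × C = 102.0 × 22.80 = 2326 mg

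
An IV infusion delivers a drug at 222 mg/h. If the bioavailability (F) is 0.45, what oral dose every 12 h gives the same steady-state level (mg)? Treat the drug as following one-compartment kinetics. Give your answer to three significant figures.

To maintain the same Css, the systemic dosing rate must be unchanged: F·D/τ = infusion rate.
D = rate × τ / F = 222 × 12 / 0.45 = 5920 mg

5920 mg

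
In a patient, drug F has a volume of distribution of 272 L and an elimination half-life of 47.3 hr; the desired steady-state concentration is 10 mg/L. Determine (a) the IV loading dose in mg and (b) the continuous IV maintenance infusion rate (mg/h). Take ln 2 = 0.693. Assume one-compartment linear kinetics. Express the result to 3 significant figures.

(a) 2720 mg; (b) 39.9 mg/h

LD = Vd × C = 272.0 × 10 = 2720 mg
CL = 0.693 × Vd / t½ = 0.693 × 272.0 / 47.3 = 3.985 L/h
Infusion rate = CL × Css = 3.985 × 10 = 39.85 mg/h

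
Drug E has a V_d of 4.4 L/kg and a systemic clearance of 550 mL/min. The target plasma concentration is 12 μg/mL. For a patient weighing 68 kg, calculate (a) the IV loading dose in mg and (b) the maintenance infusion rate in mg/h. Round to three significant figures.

Total Vd = 4.4 × 68 = 299.2 L
Loading: fill Vd to C_target → 299.2 L × 12 mg/L = 3590 mg
CL = 550 mL/min = 550 × 0.06 = 33.00 L/h
Maintenance: replace elimination → rate = CL × Css = 33.00 × 12 = 396.0 mg/h

(a) 3590 mg; (b) 396 mg/h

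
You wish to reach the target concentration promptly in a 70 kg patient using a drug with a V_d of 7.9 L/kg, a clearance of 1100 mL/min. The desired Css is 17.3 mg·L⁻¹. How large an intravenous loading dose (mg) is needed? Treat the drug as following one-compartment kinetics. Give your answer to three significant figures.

9570 mg

Vd(total) = 70 kg × 7.9 L/kg = 553.0 L
LD = Vd × C = 553.0 × 17.30 = 9567 mg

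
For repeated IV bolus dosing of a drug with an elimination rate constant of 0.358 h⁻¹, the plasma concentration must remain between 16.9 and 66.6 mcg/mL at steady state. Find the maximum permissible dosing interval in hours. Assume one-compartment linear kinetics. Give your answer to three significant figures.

Between IV bolus doses, concentration decays as C = C₀·e^(−kτ), so C_peak/C_trough = e^(kτ).
τ_max = ln(C_peak/C_trough) / k = ln(66.6/16.9) / 0.3580 = 1.371 / 0.3580 = 3.830 h

3.83 h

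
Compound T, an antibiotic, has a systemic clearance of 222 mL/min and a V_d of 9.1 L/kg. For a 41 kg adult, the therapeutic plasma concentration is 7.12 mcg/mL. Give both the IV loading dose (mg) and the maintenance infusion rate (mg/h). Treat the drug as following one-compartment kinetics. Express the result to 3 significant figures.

Total Vd = 9.1 × 41 = 373.1 L
Loading: fill Vd to C_target → 373.1 L × 7.12 mg/L = 2656 mg
CL = 222 mL/min × 60/1000 = 13.32 L/h
Maintenance: replace elimination → rate = CL × Css = 13.32 × 7.12 = 94.84 mg/h

(a) 2660 mg; (b) 94.8 mg/h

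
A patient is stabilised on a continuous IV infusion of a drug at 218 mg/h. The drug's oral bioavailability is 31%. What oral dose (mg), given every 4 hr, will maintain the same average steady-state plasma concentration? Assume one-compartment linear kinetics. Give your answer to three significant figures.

2810 mg

To maintain the same Css, the systemic dosing rate must be unchanged: F·D/τ = infusion rate.
D = rate × τ / F = 218 × 4 / 0.31 = 2813 mg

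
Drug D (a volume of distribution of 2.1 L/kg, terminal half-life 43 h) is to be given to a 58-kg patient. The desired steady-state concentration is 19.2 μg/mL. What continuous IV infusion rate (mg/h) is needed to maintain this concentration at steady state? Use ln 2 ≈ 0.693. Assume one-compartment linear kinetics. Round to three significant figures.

Total Vd = 2.1 × 58 = 121.8 L
CL = 0.693 × Vd / t½ = 0.693 × 121.8 / 43 = 1.963 L/h
Infusion rate = CL × Css = 1.963 × 19.2 = 37.69 mg/h

37.7 mg/h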